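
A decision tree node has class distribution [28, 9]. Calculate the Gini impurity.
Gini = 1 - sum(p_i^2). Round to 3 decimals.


Total = 37. Proportions: 28/37, 9/37. sum(p_i^2) = 0.6318. Gini = 1 - 0.6318 = 0.3682, which rounds to 0.368.

0.368


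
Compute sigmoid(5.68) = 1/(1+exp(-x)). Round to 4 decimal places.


sigma(5.68) = 1/(1+e^(-5.68)) = 1/(1+0.003414) = 1/1.003414 = 0.9966.

0.9966


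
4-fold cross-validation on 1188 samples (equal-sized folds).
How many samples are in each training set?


Each validation fold has 1188/4 = 297 samples. Training set = 1188 - 297 = 891.

891


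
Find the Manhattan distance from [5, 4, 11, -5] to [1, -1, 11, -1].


d = sum of absolute differences: |5-1|=4 + |4--1|=5 + |11-11|=0 + |-5--1|=4 = 13.

13


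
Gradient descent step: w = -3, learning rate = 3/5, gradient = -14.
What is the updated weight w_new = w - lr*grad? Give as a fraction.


w_new = -3 - 3/5 * -14 = -3 - -42/5 = 27/5.

27/5


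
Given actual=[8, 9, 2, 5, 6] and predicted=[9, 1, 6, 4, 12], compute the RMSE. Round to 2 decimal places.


MSE = 23.6000. RMSE = sqrt(23.6000) = 4.86.

4.86


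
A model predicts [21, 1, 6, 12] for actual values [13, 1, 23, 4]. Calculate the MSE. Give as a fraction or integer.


MSE = (1/4) * ((13-21)^2=64 + (1-1)^2=0 + (23-6)^2=289 + (4-12)^2=64). Sum = 417. MSE = 417/4.

417/4


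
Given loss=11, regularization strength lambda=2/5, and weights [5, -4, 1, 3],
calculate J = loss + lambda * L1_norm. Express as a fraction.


L1 norm = sum(|w|) = 13. J = 11 + 2/5 * 13 = 81/5.

81/5


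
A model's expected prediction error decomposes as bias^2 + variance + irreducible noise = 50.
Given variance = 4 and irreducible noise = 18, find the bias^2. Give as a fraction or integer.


Total error = bias^2 + variance + irreducible noise. So bias^2 = 50 - 4 - 18 = 28.

28


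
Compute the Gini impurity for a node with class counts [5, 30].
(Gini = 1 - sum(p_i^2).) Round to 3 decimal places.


Total = 35. Proportions: 5/35, 30/35. sum(p_i^2) = 0.7551. Gini = 1 - 0.7551 = 0.2449, which rounds to 0.245.

0.245


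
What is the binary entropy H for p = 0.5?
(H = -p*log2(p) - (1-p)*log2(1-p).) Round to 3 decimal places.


H = -0.5*log2(0.5) - 0.5*log2(0.5) = 1.000.

1.000


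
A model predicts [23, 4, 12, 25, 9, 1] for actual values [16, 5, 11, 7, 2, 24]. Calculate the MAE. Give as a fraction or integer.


MAE = (1/6) * (|16-23|=7 + |5-4|=1 + |11-12|=1 + |7-25|=18 + |2-9|=7 + |24-1|=23). Sum = 57. MAE = 19/2.

19/2


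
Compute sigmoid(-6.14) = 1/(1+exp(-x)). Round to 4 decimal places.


sigma(-6.14) = 1/(1+e^(6.14)) = 1/(1+464.053571) = 1/465.053571 = 0.0022.

0.0022


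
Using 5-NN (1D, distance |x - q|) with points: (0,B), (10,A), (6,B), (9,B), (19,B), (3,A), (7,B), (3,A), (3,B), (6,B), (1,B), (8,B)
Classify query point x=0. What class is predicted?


Distances: |0-0|=0, |10-0|=10, |6-0|=6, |9-0|=9, |19-0|=19, |3-0|=3, |7-0|=7, |3-0|=3, |3-0|=3, |6-0|=6, |1-0|=1, |8-0|=8. 5 nearest: (0,B), (1,B), (3,A), (3,A), (3,B). Counts: {'B': 3, 'A': 2}. Majority class: B.

B


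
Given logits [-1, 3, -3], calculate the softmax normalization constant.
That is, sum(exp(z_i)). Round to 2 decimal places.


Denom = e^-1=0.3679 + e^3=20.0855 + e^-3=0.0498. Sum = 20.5032, which rounds to 20.50.

20.50


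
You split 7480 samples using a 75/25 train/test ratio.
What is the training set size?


Test set = 7480 * 25% = 1870. Training set = 7480 - 1870 = 5610.

5610


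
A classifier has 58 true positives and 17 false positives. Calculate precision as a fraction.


Precision = TP / (TP + FP) = 58 / 75 = 58/75.

58/75


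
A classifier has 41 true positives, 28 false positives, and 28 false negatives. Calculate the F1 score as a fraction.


Precision = 41/69 = 41/69. Recall = 41/69 = 41/69. F1 = 2*P*R/(P+R) = 41/69.

41/69


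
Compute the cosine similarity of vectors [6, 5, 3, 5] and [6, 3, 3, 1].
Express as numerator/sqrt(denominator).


dot = 65. |a|^2 = 95, |b|^2 = 55. cos = 65/sqrt(5225).

65/sqrt(5225)


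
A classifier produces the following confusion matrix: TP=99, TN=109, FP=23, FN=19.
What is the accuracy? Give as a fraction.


Accuracy = (TP + TN) / (TP + TN + FP + FN) = (99 + 109) / 250 = 104/125.

104/125


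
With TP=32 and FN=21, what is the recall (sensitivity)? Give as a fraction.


Recall = TP / (TP + FN) = 32 / 53 = 32/53.

32/53


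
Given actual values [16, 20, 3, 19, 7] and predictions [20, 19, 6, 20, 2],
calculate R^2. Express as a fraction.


Mean(y) = 13. SS_res = 52. SS_tot = 230. R^2 = 1 - 52/(230) = 89/115.

89/115


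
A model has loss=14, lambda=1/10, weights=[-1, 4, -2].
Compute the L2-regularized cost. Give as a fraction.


L2 sq norm = sum(w^2) = 21. J = 14 + 1/10 * 21 = 161/10.

161/10


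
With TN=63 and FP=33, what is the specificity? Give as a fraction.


Specificity = TN / (TN + FP) = 63 / 96 = 21/32.

21/32


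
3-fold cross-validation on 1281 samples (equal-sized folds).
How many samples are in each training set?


Each validation fold has 1281/3 = 427 samples. Training set = 1281 - 427 = 854.

854


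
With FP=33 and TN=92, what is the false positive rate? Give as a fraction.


FPR = FP / (FP + TN) = 33 / 125 = 33/125.

33/125


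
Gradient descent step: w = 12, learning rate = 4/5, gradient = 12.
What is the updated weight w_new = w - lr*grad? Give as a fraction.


w_new = 12 - 4/5 * 12 = 12 - 48/5 = 12/5.

12/5


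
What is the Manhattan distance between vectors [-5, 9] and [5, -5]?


d = sum of absolute differences: |-5-5|=10 + |9--5|=14 = 24.

24


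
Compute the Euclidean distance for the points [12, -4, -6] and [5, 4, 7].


d = sqrt(sum of squared differences). (12-5)^2=49, (-4-4)^2=64, (-6-7)^2=169. Sum = 282.

sqrt(282)


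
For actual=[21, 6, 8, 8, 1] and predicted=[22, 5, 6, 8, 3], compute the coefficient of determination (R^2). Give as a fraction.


Mean(y) = 44/5. SS_res = 10. SS_tot = 1094/5. R^2 = 1 - 10/(1094/5) = 522/547.

522/547


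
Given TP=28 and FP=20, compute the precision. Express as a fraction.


Precision = TP / (TP + FP) = 28 / 48 = 7/12.

7/12


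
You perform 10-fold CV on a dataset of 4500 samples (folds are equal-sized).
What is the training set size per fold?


Each validation fold has 4500/10 = 450 samples. Training set = 4500 - 450 = 4050.

4050


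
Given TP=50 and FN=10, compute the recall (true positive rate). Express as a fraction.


Recall = TP / (TP + FN) = 50 / 60 = 5/6.

5/6


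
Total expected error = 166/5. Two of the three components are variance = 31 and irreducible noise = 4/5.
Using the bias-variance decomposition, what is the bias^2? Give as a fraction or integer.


Total error = bias^2 + variance + irreducible noise. So bias^2 = 166/5 - 31 - 4/5 = 7/5.

7/5


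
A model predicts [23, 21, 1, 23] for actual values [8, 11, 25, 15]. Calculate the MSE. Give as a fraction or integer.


MSE = (1/4) * ((8-23)^2=225 + (11-21)^2=100 + (25-1)^2=576 + (15-23)^2=64). Sum = 965. MSE = 965/4.

965/4


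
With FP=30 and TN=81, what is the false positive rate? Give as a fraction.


FPR = FP / (FP + TN) = 30 / 111 = 10/37.

10/37


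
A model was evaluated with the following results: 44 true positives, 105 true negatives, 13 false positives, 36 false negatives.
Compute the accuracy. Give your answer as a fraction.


Accuracy = (TP + TN) / (TP + TN + FP + FN) = (44 + 105) / 198 = 149/198.

149/198


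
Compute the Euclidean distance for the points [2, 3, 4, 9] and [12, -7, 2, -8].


d = sqrt(sum of squared differences). (2-12)^2=100, (3--7)^2=100, (4-2)^2=4, (9--8)^2=289. Sum = 493.

sqrt(493)


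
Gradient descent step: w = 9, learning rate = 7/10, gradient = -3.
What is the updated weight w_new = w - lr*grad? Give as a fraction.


w_new = 9 - 7/10 * -3 = 9 - -21/10 = 111/10.

111/10


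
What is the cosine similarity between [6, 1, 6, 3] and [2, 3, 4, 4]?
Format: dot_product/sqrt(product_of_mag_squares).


dot = 51. |a|^2 = 82, |b|^2 = 45. cos = 51/sqrt(3690).

51/sqrt(3690)


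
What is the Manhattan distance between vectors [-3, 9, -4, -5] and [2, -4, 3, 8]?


d = sum of absolute differences: |-3-2|=5 + |9--4|=13 + |-4-3|=7 + |-5-8|=13 = 38.

38


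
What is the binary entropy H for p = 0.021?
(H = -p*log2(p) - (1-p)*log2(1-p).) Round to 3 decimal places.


H = -0.021*log2(0.021) - 0.979*log2(0.979) = 0.147.

0.147


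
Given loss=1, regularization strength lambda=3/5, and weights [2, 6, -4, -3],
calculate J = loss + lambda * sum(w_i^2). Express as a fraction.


L2 sq norm = sum(w^2) = 65. J = 1 + 3/5 * 65 = 40.

40


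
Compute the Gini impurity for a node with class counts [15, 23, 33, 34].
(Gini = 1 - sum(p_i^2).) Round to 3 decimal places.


Total = 105. Proportions: 15/105, 23/105, 33/105, 34/105. sum(p_i^2) = 0.2720. Gini = 1 - 0.2720 = 0.7280, which rounds to 0.728.

0.728


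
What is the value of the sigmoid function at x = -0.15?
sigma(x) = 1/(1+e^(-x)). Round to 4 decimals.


sigma(-0.15) = 1/(1+e^(0.15)) = 1/(1+1.161834) = 1/2.161834 = 0.4626.

0.4626


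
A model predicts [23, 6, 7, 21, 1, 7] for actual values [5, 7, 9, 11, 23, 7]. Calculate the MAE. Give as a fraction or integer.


MAE = (1/6) * (|5-23|=18 + |7-6|=1 + |9-7|=2 + |11-21|=10 + |23-1|=22 + |7-7|=0). Sum = 53. MAE = 53/6.

53/6


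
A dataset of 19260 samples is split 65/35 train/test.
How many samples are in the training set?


Test set = 19260 * 35% = 6741. Training set = 19260 - 6741 = 12519.

12519


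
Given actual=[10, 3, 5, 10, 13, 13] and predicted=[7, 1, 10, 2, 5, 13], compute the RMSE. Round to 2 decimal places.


MSE = 27.6667. RMSE = sqrt(27.6667) = 5.26.

5.26


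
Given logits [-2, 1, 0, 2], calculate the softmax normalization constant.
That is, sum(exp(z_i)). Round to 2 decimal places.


Denom = e^-2=0.1353 + e^1=2.7183 + e^0=1.0000 + e^2=7.3891. Sum = 11.2427, which rounds to 11.24.

11.24


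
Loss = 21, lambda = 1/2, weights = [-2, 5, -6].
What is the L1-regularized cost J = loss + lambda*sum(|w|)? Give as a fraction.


L1 norm = sum(|w|) = 13. J = 21 + 1/2 * 13 = 55/2.

55/2


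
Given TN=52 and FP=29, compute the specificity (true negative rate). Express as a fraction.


Specificity = TN / (TN + FP) = 52 / 81 = 52/81.

52/81


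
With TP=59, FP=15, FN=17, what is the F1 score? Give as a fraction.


Precision = 59/74 = 59/74. Recall = 59/76 = 59/76. F1 = 2*P*R/(P+R) = 59/75.

59/75


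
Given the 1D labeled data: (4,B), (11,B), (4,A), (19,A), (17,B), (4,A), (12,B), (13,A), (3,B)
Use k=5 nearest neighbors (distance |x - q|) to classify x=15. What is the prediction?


Distances: |4-15|=11, |11-15|=4, |4-15|=11, |19-15|=4, |17-15|=2, |4-15|=11, |12-15|=3, |13-15|=2, |3-15|=12. 5 nearest: (13,A), (17,B), (12,B), (19,A), (11,B). Counts: {'A': 2, 'B': 3}. Majority class: B.

B


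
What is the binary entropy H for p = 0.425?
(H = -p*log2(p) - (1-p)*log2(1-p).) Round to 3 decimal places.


H = -0.425*log2(0.425) - 0.575*log2(0.575) = 0.984.

0.984


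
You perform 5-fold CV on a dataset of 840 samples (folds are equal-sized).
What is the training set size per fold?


Each validation fold has 840/5 = 168 samples. Training set = 840 - 168 = 672.

672


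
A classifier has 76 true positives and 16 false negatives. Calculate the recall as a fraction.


Recall = TP / (TP + FN) = 76 / 92 = 19/23.

19/23


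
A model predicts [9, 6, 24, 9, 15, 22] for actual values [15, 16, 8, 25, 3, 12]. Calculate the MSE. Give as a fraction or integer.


MSE = (1/6) * ((15-9)^2=36 + (16-6)^2=100 + (8-24)^2=256 + (25-9)^2=256 + (3-15)^2=144 + (12-22)^2=100). Sum = 892. MSE = 446/3.

446/3


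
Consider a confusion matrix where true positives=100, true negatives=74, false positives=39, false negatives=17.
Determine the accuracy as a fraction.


Accuracy = (TP + TN) / (TP + TN + FP + FN) = (100 + 74) / 230 = 87/115.

87/115


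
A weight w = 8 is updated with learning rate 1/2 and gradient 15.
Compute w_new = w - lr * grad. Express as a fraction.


w_new = 8 - 1/2 * 15 = 8 - 15/2 = 1/2.

1/2


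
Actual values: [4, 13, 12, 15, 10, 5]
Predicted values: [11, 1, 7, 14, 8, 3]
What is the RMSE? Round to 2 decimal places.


MSE = 37.8333. RMSE = sqrt(37.8333) = 6.15.

6.15


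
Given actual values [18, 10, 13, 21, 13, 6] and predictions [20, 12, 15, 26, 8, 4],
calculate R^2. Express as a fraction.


Mean(y) = 27/2. SS_res = 66. SS_tot = 291/2. R^2 = 1 - 66/(291/2) = 53/97.

53/97


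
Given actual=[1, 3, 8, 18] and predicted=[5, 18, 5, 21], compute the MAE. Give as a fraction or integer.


MAE = (1/4) * (|1-5|=4 + |3-18|=15 + |8-5|=3 + |18-21|=3). Sum = 25. MAE = 25/4.

25/4


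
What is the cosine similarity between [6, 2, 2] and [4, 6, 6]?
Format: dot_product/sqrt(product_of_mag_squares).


dot = 48. |a|^2 = 44, |b|^2 = 88. cos = 48/sqrt(3872).

48/sqrt(3872)


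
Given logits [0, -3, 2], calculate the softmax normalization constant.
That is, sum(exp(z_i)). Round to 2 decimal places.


Denom = e^0=1.0000 + e^-3=0.0498 + e^2=7.3891. Sum = 8.4389, which rounds to 8.44.

8.44


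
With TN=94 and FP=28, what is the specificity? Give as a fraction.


Specificity = TN / (TN + FP) = 94 / 122 = 47/61.

47/61


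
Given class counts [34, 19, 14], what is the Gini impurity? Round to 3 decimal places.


Total = 67. Proportions: 34/67, 19/67, 14/67. sum(p_i^2) = 0.3816. Gini = 1 - 0.3816 = 0.6184, which rounds to 0.618.

0.618


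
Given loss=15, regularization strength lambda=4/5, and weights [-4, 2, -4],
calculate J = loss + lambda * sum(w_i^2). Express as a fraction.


L2 sq norm = sum(w^2) = 36. J = 15 + 4/5 * 36 = 219/5.

219/5


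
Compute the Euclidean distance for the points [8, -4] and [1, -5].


d = sqrt(sum of squared differences). (8-1)^2=49, (-4--5)^2=1. Sum = 50.

sqrt(50)


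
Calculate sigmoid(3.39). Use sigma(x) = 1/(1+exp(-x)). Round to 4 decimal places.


sigma(3.39) = 1/(1+e^(-3.39)) = 1/(1+0.033709) = 1/1.033709 = 0.9674.

0.9674


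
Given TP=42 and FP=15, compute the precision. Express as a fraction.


Precision = TP / (TP + FP) = 42 / 57 = 14/19.

14/19


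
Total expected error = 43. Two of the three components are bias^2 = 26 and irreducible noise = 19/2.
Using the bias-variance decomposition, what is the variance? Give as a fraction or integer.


Total error = bias^2 + variance + irreducible noise. So variance = 43 - 26 - 19/2 = 15/2.

15/2


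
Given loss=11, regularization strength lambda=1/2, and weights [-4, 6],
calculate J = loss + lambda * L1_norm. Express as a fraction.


L1 norm = sum(|w|) = 10. J = 11 + 1/2 * 10 = 16.

16


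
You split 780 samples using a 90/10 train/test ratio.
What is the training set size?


Test set = 780 * 10% = 78. Training set = 780 - 78 = 702.

702


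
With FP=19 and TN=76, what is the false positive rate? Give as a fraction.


FPR = FP / (FP + TN) = 19 / 95 = 1/5.

1/5


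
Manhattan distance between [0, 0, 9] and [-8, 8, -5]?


d = sum of absolute differences: |0--8|=8 + |0-8|=8 + |9--5|=14 = 30.

30


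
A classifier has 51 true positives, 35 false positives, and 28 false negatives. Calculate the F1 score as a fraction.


Precision = 51/86 = 51/86. Recall = 51/79 = 51/79. F1 = 2*P*R/(P+R) = 34/55.

34/55


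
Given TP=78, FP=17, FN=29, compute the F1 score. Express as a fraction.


Precision = 78/95 = 78/95. Recall = 78/107 = 78/107. F1 = 2*P*R/(P+R) = 78/101.

78/101


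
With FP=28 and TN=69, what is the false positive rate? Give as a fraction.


FPR = FP / (FP + TN) = 28 / 97 = 28/97.

28/97


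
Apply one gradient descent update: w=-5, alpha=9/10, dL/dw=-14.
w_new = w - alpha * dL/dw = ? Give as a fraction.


w_new = -5 - 9/10 * -14 = -5 - -63/5 = 38/5.

38/5


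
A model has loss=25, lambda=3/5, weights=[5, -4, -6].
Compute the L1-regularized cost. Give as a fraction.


L1 norm = sum(|w|) = 15. J = 25 + 3/5 * 15 = 34.

34


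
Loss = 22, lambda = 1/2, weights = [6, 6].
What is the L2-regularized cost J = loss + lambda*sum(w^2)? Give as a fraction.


L2 sq norm = sum(w^2) = 72. J = 22 + 1/2 * 72 = 58.

58


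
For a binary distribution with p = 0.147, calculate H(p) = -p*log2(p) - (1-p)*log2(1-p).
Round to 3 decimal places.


H = -0.147*log2(0.147) - 0.853*log2(0.853) = 0.602.

0.602


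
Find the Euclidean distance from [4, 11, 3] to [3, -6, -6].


d = sqrt(sum of squared differences). (4-3)^2=1, (11--6)^2=289, (3--6)^2=81. Sum = 371.

sqrt(371)


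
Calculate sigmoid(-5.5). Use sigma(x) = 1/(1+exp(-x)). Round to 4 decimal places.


sigma(-5.5) = 1/(1+e^(5.5)) = 1/(1+244.691932) = 1/245.691932 = 0.0041.

0.0041


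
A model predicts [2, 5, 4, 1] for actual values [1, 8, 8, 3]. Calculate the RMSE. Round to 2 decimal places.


MSE = 7.5000. RMSE = sqrt(7.5000) = 2.74.

2.74


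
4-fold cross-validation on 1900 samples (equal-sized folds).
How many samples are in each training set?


Each validation fold has 1900/4 = 475 samples. Training set = 1900 - 475 = 1425.

1425


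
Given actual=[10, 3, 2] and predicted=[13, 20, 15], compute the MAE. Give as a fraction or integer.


MAE = (1/3) * (|10-13|=3 + |3-20|=17 + |2-15|=13). Sum = 33. MAE = 11.

11


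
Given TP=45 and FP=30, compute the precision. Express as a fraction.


Precision = TP / (TP + FP) = 45 / 75 = 3/5.

3/5


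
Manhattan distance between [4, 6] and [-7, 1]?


d = sum of absolute differences: |4--7|=11 + |6-1|=5 = 16.

16


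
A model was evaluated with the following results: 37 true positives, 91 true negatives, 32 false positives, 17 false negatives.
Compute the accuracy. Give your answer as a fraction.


Accuracy = (TP + TN) / (TP + TN + FP + FN) = (37 + 91) / 177 = 128/177.

128/177


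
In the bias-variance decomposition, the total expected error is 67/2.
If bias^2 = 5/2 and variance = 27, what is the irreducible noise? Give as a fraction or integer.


Total error = bias^2 + variance + irreducible noise. So irreducible noise = 67/2 - 5/2 - 27 = 4.

4


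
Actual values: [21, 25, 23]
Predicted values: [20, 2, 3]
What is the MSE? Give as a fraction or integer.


MSE = (1/3) * ((21-20)^2=1 + (25-2)^2=529 + (23-3)^2=400). Sum = 930. MSE = 310.

310


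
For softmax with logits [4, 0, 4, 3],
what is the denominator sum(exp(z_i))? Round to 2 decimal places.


Denom = e^4=54.5982 + e^0=1.0000 + e^4=54.5982 + e^3=20.0855. Sum = 130.2819, which rounds to 130.28.

130.28


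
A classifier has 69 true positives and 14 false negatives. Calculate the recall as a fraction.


Recall = TP / (TP + FN) = 69 / 83 = 69/83.

69/83


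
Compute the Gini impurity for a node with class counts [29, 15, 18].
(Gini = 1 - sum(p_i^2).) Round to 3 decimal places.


Total = 62. Proportions: 29/62, 15/62, 18/62. sum(p_i^2) = 0.3616. Gini = 1 - 0.3616 = 0.6384, which rounds to 0.638.

0.638


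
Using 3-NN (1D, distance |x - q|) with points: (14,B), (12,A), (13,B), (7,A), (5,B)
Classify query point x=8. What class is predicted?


Distances: |14-8|=6, |12-8|=4, |13-8|=5, |7-8|=1, |5-8|=3. 3 nearest: (7,A), (5,B), (12,A). Counts: {'A': 2, 'B': 1}. Majority class: A.

A


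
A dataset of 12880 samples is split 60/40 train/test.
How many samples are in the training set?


Test set = 12880 * 40% = 5152. Training set = 12880 - 5152 = 7728.

7728


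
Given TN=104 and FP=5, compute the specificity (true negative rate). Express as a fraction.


Specificity = TN / (TN + FP) = 104 / 109 = 104/109.

104/109


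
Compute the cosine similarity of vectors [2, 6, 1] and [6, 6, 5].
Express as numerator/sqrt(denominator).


dot = 53. |a|^2 = 41, |b|^2 = 97. cos = 53/sqrt(3977).

53/sqrt(3977)


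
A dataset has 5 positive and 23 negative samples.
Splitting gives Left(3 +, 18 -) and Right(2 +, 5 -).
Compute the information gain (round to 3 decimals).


H(parent) = 0.6769. H(left) = 0.5917, H(right) = 0.8631. Weighted = (21/28)*0.5917 + (7/28)*0.8631 = 0.6596. IG = 0.6769 - 0.6596 = 0.0173, which rounds to 0.017.

0.017


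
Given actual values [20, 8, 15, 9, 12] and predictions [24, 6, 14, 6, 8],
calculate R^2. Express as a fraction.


Mean(y) = 64/5. SS_res = 46. SS_tot = 474/5. R^2 = 1 - 46/(474/5) = 122/237.

122/237


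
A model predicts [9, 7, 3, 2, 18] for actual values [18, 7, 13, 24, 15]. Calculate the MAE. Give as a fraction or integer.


MAE = (1/5) * (|18-9|=9 + |7-7|=0 + |13-3|=10 + |24-2|=22 + |15-18|=3). Sum = 44. MAE = 44/5.

44/5


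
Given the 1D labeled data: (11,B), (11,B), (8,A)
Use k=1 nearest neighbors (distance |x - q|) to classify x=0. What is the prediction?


Distances: |11-0|=11, |11-0|=11, |8-0|=8. 1 nearest: (8,A). Counts: {'A': 1}. Majority class: A.

A


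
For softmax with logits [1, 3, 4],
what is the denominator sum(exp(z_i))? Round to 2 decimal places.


Denom = e^1=2.7183 + e^3=20.0855 + e^4=54.5982. Sum = 77.4020, which rounds to 77.40.

77.40


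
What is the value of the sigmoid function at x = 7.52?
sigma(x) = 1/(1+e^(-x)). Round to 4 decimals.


sigma(7.52) = 1/(1+e^(-7.52)) = 1/(1+0.000542) = 1/1.000542 = 0.9995.

0.9995


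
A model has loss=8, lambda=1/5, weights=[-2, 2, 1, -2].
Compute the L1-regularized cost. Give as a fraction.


L1 norm = sum(|w|) = 7. J = 8 + 1/5 * 7 = 47/5.

47/5


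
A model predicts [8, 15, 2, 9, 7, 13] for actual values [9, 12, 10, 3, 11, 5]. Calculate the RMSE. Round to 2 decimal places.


MSE = 31.6667. RMSE = sqrt(31.6667) = 5.63.

5.63


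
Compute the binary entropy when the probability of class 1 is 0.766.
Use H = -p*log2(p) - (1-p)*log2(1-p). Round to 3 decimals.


H = -0.766*log2(0.766) - 0.234*log2(0.234) = 0.785.

0.785


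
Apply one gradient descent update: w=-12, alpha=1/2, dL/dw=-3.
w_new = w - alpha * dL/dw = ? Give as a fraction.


w_new = -12 - 1/2 * -3 = -12 - -3/2 = -21/2.

-21/2


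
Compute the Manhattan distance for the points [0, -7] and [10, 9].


d = sum of absolute differences: |0-10|=10 + |-7-9|=16 = 26.

26


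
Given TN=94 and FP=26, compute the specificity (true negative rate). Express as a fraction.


Specificity = TN / (TN + FP) = 94 / 120 = 47/60.

47/60


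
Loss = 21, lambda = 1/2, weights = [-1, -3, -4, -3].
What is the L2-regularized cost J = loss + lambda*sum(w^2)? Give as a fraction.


L2 sq norm = sum(w^2) = 35. J = 21 + 1/2 * 35 = 77/2.

77/2


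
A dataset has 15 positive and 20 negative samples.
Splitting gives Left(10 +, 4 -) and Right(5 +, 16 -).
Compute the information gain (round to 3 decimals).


H(parent) = 0.9852. H(left) = 0.8631, H(right) = 0.7919. Weighted = (14/35)*0.8631 + (21/35)*0.7919 = 0.8204. IG = 0.9852 - 0.8204 = 0.1648, which rounds to 0.165.

0.165


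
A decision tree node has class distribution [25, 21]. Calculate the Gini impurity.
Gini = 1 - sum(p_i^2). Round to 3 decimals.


Total = 46. Proportions: 25/46, 21/46. sum(p_i^2) = 0.5038. Gini = 1 - 0.5038 = 0.4962, which rounds to 0.496.

0.496


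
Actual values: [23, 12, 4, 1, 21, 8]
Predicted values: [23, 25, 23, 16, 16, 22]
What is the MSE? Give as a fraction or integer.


MSE = (1/6) * ((23-23)^2=0 + (12-25)^2=169 + (4-23)^2=361 + (1-16)^2=225 + (21-16)^2=25 + (8-22)^2=196). Sum = 976. MSE = 488/3.

488/3


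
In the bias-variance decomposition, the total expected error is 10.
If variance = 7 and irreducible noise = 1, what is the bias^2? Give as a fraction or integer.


Total error = bias^2 + variance + irreducible noise. So bias^2 = 10 - 7 - 1 = 2.

2


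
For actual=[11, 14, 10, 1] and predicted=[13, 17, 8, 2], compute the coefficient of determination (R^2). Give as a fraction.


Mean(y) = 9. SS_res = 18. SS_tot = 94. R^2 = 1 - 18/(94) = 38/47.

38/47


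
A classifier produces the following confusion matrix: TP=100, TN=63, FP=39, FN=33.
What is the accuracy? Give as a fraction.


Accuracy = (TP + TN) / (TP + TN + FP + FN) = (100 + 63) / 235 = 163/235.

163/235


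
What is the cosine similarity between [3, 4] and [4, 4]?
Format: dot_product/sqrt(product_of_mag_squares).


dot = 28. |a|^2 = 25, |b|^2 = 32. cos = 28/sqrt(800).

28/sqrt(800)


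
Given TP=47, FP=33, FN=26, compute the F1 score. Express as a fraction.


Precision = 47/80 = 47/80. Recall = 47/73 = 47/73. F1 = 2*P*R/(P+R) = 94/153.

94/153


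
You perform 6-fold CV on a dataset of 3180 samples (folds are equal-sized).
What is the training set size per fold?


Each validation fold has 3180/6 = 530 samples. Training set = 3180 - 530 = 2650.

2650


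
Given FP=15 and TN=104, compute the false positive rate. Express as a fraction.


FPR = FP / (FP + TN) = 15 / 119 = 15/119.

15/119


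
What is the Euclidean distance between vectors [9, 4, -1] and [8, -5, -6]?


d = sqrt(sum of squared differences). (9-8)^2=1, (4--5)^2=81, (-1--6)^2=25. Sum = 107.

sqrt(107)


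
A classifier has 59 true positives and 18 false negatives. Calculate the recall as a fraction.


Recall = TP / (TP + FN) = 59 / 77 = 59/77.

59/77


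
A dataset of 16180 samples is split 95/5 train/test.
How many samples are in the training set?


Test set = 16180 * 5% = 809. Training set = 16180 - 809 = 15371.

15371


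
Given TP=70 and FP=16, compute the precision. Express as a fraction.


Precision = TP / (TP + FP) = 70 / 86 = 35/43.

35/43


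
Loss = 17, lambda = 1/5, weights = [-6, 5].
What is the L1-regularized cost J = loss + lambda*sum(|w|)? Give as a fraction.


L1 norm = sum(|w|) = 11. J = 17 + 1/5 * 11 = 96/5.

96/5


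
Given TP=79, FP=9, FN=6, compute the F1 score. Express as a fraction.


Precision = 79/88 = 79/88. Recall = 79/85 = 79/85. F1 = 2*P*R/(P+R) = 158/173.

158/173


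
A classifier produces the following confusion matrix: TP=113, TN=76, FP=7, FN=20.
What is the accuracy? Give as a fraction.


Accuracy = (TP + TN) / (TP + TN + FP + FN) = (113 + 76) / 216 = 7/8.

7/8


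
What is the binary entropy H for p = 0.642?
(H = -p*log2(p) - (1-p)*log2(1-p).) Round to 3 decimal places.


H = -0.642*log2(0.642) - 0.358*log2(0.358) = 0.941.

0.941


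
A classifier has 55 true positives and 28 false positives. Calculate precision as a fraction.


Precision = TP / (TP + FP) = 55 / 83 = 55/83.

55/83


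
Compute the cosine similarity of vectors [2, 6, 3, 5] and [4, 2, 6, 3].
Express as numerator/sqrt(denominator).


dot = 53. |a|^2 = 74, |b|^2 = 65. cos = 53/sqrt(4810).

53/sqrt(4810)


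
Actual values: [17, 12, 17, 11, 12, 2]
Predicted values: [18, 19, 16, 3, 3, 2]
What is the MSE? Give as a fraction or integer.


MSE = (1/6) * ((17-18)^2=1 + (12-19)^2=49 + (17-16)^2=1 + (11-3)^2=64 + (12-3)^2=81 + (2-2)^2=0). Sum = 196. MSE = 98/3.

98/3


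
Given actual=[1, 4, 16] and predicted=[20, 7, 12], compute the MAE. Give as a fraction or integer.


MAE = (1/3) * (|1-20|=19 + |4-7|=3 + |16-12|=4). Sum = 26. MAE = 26/3.

26/3


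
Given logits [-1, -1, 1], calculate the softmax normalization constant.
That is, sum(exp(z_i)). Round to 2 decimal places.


Denom = e^-1=0.3679 + e^-1=0.3679 + e^1=2.7183. Sum = 3.4541, which rounds to 3.45.

3.45


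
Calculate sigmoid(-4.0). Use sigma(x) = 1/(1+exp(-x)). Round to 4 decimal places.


sigma(-4.0) = 1/(1+e^(4.0)) = 1/(1+54.598150) = 1/55.598150 = 0.0180.

0.0180


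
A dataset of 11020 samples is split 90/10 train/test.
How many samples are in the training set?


Test set = 11020 * 10% = 1102. Training set = 11020 - 1102 = 9918.

9918


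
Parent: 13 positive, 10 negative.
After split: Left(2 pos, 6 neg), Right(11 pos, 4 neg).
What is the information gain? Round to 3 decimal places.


H(parent) = 0.9877. H(left) = 0.8113, H(right) = 0.8366. Weighted = (8/23)*0.8113 + (15/23)*0.8366 = 0.8278. IG = 0.9877 - 0.8278 = 0.1599, which rounds to 0.160.

0.160


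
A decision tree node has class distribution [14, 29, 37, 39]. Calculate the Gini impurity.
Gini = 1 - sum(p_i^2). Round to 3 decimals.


Total = 119. Proportions: 14/119, 29/119, 37/119, 39/119. sum(p_i^2) = 0.2773. Gini = 1 - 0.2773 = 0.7227, which rounds to 0.723.

0.723


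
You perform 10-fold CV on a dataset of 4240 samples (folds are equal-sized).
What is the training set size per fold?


Each validation fold has 4240/10 = 424 samples. Training set = 4240 - 424 = 3816.

3816


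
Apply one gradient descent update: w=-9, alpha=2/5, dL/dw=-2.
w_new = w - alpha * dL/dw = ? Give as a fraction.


w_new = -9 - 2/5 * -2 = -9 - -4/5 = -41/5.

-41/5


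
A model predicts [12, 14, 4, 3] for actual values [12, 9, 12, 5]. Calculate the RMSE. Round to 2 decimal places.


MSE = 23.2500. RMSE = sqrt(23.2500) = 4.82.

4.82


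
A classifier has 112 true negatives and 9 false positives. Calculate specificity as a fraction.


Specificity = TN / (TN + FP) = 112 / 121 = 112/121.

112/121


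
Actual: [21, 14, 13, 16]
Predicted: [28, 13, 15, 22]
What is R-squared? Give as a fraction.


Mean(y) = 16. SS_res = 90. SS_tot = 38. R^2 = 1 - 90/(38) = -26/19.

-26/19


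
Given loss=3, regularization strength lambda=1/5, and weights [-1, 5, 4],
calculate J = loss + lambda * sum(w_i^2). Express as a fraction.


L2 sq norm = sum(w^2) = 42. J = 3 + 1/5 * 42 = 57/5.

57/5


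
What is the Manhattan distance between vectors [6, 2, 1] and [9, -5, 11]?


d = sum of absolute differences: |6-9|=3 + |2--5|=7 + |1-11|=10 = 20.

20


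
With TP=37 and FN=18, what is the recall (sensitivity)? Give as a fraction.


Recall = TP / (TP + FN) = 37 / 55 = 37/55.

37/55


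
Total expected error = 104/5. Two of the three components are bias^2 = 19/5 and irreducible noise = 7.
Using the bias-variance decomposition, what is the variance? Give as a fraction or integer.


Total error = bias^2 + variance + irreducible noise. So variance = 104/5 - 19/5 - 7 = 10.

10


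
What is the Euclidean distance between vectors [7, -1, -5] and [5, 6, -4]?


d = sqrt(sum of squared differences). (7-5)^2=4, (-1-6)^2=49, (-5--4)^2=1. Sum = 54.

sqrt(54)


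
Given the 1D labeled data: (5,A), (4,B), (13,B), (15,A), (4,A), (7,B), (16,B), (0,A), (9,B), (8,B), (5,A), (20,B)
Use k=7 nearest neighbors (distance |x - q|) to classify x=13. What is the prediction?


Distances: |5-13|=8, |4-13|=9, |13-13|=0, |15-13|=2, |4-13|=9, |7-13|=6, |16-13|=3, |0-13|=13, |9-13|=4, |8-13|=5, |5-13|=8, |20-13|=7. 7 nearest: (13,B), (15,A), (16,B), (9,B), (8,B), (7,B), (20,B). Counts: {'B': 6, 'A': 1}. Majority class: B.

B


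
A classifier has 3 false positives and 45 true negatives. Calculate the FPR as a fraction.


FPR = FP / (FP + TN) = 3 / 48 = 1/16.

1/16


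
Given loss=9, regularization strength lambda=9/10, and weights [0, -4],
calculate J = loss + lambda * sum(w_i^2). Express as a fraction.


L2 sq norm = sum(w^2) = 16. J = 9 + 9/10 * 16 = 117/5.

117/5


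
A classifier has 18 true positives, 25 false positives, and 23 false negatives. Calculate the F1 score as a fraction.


Precision = 18/43 = 18/43. Recall = 18/41 = 18/41. F1 = 2*P*R/(P+R) = 3/7.

3/7


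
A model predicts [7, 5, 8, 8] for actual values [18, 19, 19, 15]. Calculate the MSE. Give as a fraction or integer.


MSE = (1/4) * ((18-7)^2=121 + (19-5)^2=196 + (19-8)^2=121 + (15-8)^2=49). Sum = 487. MSE = 487/4.

487/4


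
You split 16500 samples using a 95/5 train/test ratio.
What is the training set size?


Test set = 16500 * 5% = 825. Training set = 16500 - 825 = 15675.

15675


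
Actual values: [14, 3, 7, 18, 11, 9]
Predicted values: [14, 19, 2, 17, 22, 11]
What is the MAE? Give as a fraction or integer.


MAE = (1/6) * (|14-14|=0 + |3-19|=16 + |7-2|=5 + |18-17|=1 + |11-22|=11 + |9-11|=2). Sum = 35. MAE = 35/6.

35/6


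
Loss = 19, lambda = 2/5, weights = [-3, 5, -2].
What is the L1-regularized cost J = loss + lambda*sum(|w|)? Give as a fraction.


L1 norm = sum(|w|) = 10. J = 19 + 2/5 * 10 = 23.

23


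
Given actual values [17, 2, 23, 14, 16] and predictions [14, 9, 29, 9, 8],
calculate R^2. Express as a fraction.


Mean(y) = 72/5. SS_res = 183. SS_tot = 1186/5. R^2 = 1 - 183/(1186/5) = 271/1186.

271/1186


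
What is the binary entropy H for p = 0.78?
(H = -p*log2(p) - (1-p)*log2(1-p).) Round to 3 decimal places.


H = -0.78*log2(0.78) - 0.22*log2(0.22) = 0.760.

0.760


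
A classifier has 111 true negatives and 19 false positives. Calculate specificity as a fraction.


Specificity = TN / (TN + FP) = 111 / 130 = 111/130.

111/130


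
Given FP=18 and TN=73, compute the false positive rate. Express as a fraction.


FPR = FP / (FP + TN) = 18 / 91 = 18/91.

18/91


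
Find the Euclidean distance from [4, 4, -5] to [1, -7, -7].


d = sqrt(sum of squared differences). (4-1)^2=9, (4--7)^2=121, (-5--7)^2=4. Sum = 134.

sqrt(134)


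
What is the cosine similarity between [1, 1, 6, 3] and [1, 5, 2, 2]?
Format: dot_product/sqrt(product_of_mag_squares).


dot = 24. |a|^2 = 47, |b|^2 = 34. cos = 24/sqrt(1598).

24/sqrt(1598)


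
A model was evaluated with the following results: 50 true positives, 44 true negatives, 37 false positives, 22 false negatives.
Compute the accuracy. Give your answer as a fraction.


Accuracy = (TP + TN) / (TP + TN + FP + FN) = (50 + 44) / 153 = 94/153.

94/153


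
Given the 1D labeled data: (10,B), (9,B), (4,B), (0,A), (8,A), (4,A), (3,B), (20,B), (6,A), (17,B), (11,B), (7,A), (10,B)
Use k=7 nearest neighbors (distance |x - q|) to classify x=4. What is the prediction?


Distances: |10-4|=6, |9-4|=5, |4-4|=0, |0-4|=4, |8-4|=4, |4-4|=0, |3-4|=1, |20-4|=16, |6-4|=2, |17-4|=13, |11-4|=7, |7-4|=3, |10-4|=6. 7 nearest: (4,A), (4,B), (3,B), (6,A), (7,A), (0,A), (8,A). Counts: {'A': 5, 'B': 2}. Majority class: A.

A


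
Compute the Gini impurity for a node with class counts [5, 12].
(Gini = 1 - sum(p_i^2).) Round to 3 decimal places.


Total = 17. Proportions: 5/17, 12/17. sum(p_i^2) = 0.5848. Gini = 1 - 0.5848 = 0.4152, which rounds to 0.415.

0.415


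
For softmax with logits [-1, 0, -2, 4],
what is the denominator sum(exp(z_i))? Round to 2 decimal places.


Denom = e^-1=0.3679 + e^0=1.0000 + e^-2=0.1353 + e^4=54.5982. Sum = 56.1014, which rounds to 56.10.

56.10


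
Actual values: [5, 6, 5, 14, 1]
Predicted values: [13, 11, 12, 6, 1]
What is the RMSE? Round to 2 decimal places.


MSE = 40.4000. RMSE = sqrt(40.4000) = 6.36.

6.36


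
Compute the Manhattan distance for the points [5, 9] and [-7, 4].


d = sum of absolute differences: |5--7|=12 + |9-4|=5 = 17.

17


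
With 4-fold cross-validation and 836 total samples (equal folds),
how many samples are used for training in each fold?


Each validation fold has 836/4 = 209 samples. Training set = 836 - 209 = 627.

627


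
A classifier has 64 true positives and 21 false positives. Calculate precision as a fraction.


Precision = TP / (TP + FP) = 64 / 85 = 64/85.

64/85


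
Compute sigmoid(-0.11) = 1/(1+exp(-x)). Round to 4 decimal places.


sigma(-0.11) = 1/(1+e^(0.11)) = 1/(1+1.116278) = 1/2.116278 = 0.4725.

0.4725


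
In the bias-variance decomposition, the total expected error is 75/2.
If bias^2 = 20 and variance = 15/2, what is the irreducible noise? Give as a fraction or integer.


Total error = bias^2 + variance + irreducible noise. So irreducible noise = 75/2 - 20 - 15/2 = 10.

10


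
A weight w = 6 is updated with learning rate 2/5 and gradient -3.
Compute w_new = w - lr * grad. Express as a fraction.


w_new = 6 - 2/5 * -3 = 6 - -6/5 = 36/5.

36/5


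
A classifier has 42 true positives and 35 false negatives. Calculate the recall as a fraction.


Recall = TP / (TP + FN) = 42 / 77 = 6/11.

6/11


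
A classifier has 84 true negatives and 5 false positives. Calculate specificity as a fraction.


Specificity = TN / (TN + FP) = 84 / 89 = 84/89.

84/89


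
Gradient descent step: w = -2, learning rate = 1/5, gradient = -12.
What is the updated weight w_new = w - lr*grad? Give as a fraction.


w_new = -2 - 1/5 * -12 = -2 - -12/5 = 2/5.

2/5


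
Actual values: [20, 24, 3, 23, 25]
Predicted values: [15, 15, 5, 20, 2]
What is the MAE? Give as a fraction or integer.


MAE = (1/5) * (|20-15|=5 + |24-15|=9 + |3-5|=2 + |23-20|=3 + |25-2|=23). Sum = 42. MAE = 42/5.

42/5


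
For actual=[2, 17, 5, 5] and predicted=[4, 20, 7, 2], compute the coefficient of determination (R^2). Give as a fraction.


Mean(y) = 29/4. SS_res = 26. SS_tot = 531/4. R^2 = 1 - 26/(531/4) = 427/531.

427/531


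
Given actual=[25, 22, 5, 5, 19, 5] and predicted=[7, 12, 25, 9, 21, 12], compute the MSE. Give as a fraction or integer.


MSE = (1/6) * ((25-7)^2=324 + (22-12)^2=100 + (5-25)^2=400 + (5-9)^2=16 + (19-21)^2=4 + (5-12)^2=49). Sum = 893. MSE = 893/6.

893/6


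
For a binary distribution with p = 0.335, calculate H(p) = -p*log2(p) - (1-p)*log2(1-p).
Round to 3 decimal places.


H = -0.335*log2(0.335) - 0.665*log2(0.665) = 0.920.

0.920


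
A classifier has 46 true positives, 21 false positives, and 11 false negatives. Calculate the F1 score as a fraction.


Precision = 46/67 = 46/67. Recall = 46/57 = 46/57. F1 = 2*P*R/(P+R) = 23/31.

23/31


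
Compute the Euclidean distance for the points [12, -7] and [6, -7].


d = sqrt(sum of squared differences). (12-6)^2=36, (-7--7)^2=0. Sum = 36.

6


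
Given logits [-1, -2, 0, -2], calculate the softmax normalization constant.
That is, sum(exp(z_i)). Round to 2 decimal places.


Denom = e^-1=0.3679 + e^-2=0.1353 + e^0=1.0000 + e^-2=0.1353. Sum = 1.6385, which rounds to 1.64.

1.64


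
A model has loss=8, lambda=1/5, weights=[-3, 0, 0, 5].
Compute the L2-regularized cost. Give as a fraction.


L2 sq norm = sum(w^2) = 34. J = 8 + 1/5 * 34 = 74/5.

74/5


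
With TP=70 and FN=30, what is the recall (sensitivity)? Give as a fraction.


Recall = TP / (TP + FN) = 70 / 100 = 7/10.

7/10


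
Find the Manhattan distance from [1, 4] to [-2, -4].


d = sum of absolute differences: |1--2|=3 + |4--4|=8 = 11.

11


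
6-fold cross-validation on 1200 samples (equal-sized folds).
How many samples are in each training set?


Each validation fold has 1200/6 = 200 samples. Training set = 1200 - 200 = 1000.

1000


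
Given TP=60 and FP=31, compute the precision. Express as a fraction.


Precision = TP / (TP + FP) = 60 / 91 = 60/91.

60/91


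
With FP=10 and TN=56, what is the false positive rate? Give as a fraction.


FPR = FP / (FP + TN) = 10 / 66 = 5/33.

5/33


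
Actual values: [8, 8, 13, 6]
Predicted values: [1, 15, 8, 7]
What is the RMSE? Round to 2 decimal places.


MSE = 31.0000. RMSE = sqrt(31.0000) = 5.57.

5.57


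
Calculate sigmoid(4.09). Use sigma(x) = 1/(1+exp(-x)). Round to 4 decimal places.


sigma(4.09) = 1/(1+e^(-4.09)) = 1/(1+0.016739) = 1/1.016739 = 0.9835.

0.9835


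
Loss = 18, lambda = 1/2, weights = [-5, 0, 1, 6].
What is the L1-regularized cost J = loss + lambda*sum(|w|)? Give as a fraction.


L1 norm = sum(|w|) = 12. J = 18 + 1/2 * 12 = 24.

24


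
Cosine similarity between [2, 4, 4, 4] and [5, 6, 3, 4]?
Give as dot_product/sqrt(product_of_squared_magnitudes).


dot = 62. |a|^2 = 52, |b|^2 = 86. cos = 62/sqrt(4472).

62/sqrt(4472)


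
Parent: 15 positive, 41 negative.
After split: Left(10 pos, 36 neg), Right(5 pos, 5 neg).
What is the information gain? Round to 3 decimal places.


H(parent) = 0.8384. H(left) = 0.7554, H(right) = 1.0000. Weighted = (46/56)*0.7554 + (10/56)*1.0000 = 0.7991. IG = 0.8384 - 0.7991 = 0.0393, which rounds to 0.039.

0.039
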